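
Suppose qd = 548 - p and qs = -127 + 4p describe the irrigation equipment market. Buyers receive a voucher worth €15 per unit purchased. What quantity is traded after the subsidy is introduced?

q' = 425

Pre-subsidy: 548 - p = -127 + 4p gives p* = 135, q* = 413.
With the rebate, buyers effectively pay pb = ps − 15, where ps is the price sellers receive.
Demand in terms of ps becomes qd = 548 − 1(ps − 15) = 563 - ps. Setting this equal to supply: 563 - ps = -127 + 4ps, so ps = 138.
Buyers pay pb = 138 − 15 = 123; q' = -127 + 4·138 = 425.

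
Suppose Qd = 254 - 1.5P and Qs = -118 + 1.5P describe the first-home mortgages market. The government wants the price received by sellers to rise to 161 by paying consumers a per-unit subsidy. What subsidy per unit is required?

Required subsidy s = 74 per unit

At a seller price of 161, quantity supplied is -118 + 1.5·161 = 123.5.
Buyers absorb 123.5 only when they pay Pb with 254 − 1.5·Pb = 123.5, i.e. Pb = 87.
s = Ps − Pb = 161 − 87 = 74.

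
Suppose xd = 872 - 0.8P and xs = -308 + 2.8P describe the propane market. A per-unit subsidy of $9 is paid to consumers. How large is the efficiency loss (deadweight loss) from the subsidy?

Deadweight loss = $25.2

Pre-subsidy: 872 - 0.8P = -308 + 2.8P gives P* = 2950/9, x* = 5488/9.
With the rebate, buyers effectively pay Pb = Ps − 9, where Ps is the price sellers receive.
Demand in terms of Ps becomes xd = 872 − 0.8(Ps − 9) = 879.2 - 0.8Ps. Setting this equal to supply: 879.2 - 0.8Ps = -308 + 2.8Ps, so Ps = 2968/9.
Buyers pay Pb = 2968/9 − 9 = 2887/9; x' = -308 + 2.8·(2968/9) = 27692/45.
The subsidy expands output by 27692/45 − 5488/9 = 5.6 past the efficient level; on those units the gap between marginal cost and willingness to pay runs from 0 up to 9.
DWL = ½ × 9 × 5.6 = 25.2.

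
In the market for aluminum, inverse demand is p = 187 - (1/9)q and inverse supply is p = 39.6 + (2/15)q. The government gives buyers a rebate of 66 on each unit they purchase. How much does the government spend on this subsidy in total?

Pre-subsidy: 187 - (1/9)q = 39.6 + (2/15)q gives q* = 603 and p* = 120.
With the rebate, buyers effectively pay pb = ps − 66, where ps is the price sellers receive.
On the curves, pb = 187 - (1/9)q and ps = 39.6 + (2/15)q; the wedge ps − pb = 66 gives 39.6 + (2/15)q − (187 - (1/9)q) = 66, so q' = 873.
Then pb = 187 − (1/9)·873 = 90 and ps = 39.6 + (2/15)·873 = 156.
Government outlay = subsidy × quantity = 66 × 873 = 57618.

Government cost = 57618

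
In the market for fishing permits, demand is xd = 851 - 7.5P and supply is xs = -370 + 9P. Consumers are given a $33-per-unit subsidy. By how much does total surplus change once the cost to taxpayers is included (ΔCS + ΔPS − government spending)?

Pre-subsidy: 851 - 7.5P = -370 + 9P gives P* = 74, x* = 296.
With the rebate, buyers effectively pay Pb = Ps − 33, where Ps is the price sellers receive.
Demand in terms of Ps becomes xd = 851 − 7.5(Ps − 33) = 1098.5 - 7.5Ps. Setting this equal to supply: 1098.5 - 7.5Ps = -370 + 9Ps, so Ps = 89.
Buyers pay Pb = 89 − 33 = 56; x' = -370 + 9·89 = 431.
ΔCS = ½(296 + 431)(74 − 56) = 6543; ΔPS = ½(296 + 431)(89 − 74) = 5452.5.
Government spending = 33 × 431 = 14223.
Net change = 6543 + 5452.5 − 14223 = -2227.5. The loss equals the DWL triangle ½·33·135.

Net change in total surplus = -$2227.5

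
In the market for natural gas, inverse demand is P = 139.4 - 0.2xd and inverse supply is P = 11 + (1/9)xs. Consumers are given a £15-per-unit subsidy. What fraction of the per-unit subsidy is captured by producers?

Producer share = 5/14

Pre-subsidy: 139.4 - 0.2x = 11 + (1/9)x gives x* = 2889/7 and P* = 398/7.
With the rebate, buyers effectively pay Pb = Ps − 15, where Ps is the price sellers receive.
On the curves, Pb = 139.4 - 0.2x and Ps = 11 + (1/9)x; the wedge Ps − Pb = 15 gives 11 + (1/9)x − (139.4 - 0.2x) = 15, so x' = 6453/14.
Then Pb = 139.4 − 0.2·(6453/14) = 661/14 and Ps = 11 + (1/9)·(6453/14) = 871/14.
Buyers' price falls by P* − Pb = 398/7 − 661/14 = 135/14; sellers' price rises by Ps − P* = 871/14 − 398/7 = 75/14.
So producers capture (75/14)/15 = 5/14 of each unit of subsidy.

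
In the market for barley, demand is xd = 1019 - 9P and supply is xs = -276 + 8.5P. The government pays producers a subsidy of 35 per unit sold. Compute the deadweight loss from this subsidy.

Deadweight loss = 2677.5

Pre-subsidy: 1019 - 9P = -276 + 8.5P gives P* = 74, x* = 353.
With the subsidy, sellers receive Ps = Pb + 35 for each unit, where Pb is the price buyers pay.
Supply in terms of Pb becomes xs = -276 + 8.5(Pb + 35) = 21.5 + 8.5Pb. Setting this equal to demand: 1019 - 9Pb = 21.5 + 8.5Pb, so Pb = 57.
Sellers receive Ps = 57 + 35 = 92; x' = 1019 − 9·57 = 506.
The subsidy expands output by 506 − 353 = 153 past the efficient level; on those units the gap between marginal cost and willingness to pay runs from 0 up to 35.
DWL = ½ × 35 × 153 = 2677.5.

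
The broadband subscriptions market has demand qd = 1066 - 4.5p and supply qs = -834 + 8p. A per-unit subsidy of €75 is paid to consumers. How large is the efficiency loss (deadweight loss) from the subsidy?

Deadweight loss = €8100

Pre-subsidy: 1066 - 4.5p = -834 + 8p gives p* = 152, q* = 382.
With the rebate, buyers effectively pay pb = ps − 75, where ps is the price sellers receive.
Demand in terms of ps becomes qd = 1066 − 4.5(ps − 75) = 1403.5 - 4.5ps. Setting this equal to supply: 1403.5 - 4.5ps = -834 + 8ps, so ps = 179.
Buyers pay pb = 179 − 75 = 104; q' = -834 + 8·179 = 598.
The subsidy expands output by 598 − 382 = 216 past the efficient level; on those units the gap between marginal cost and willingness to pay runs from 0 up to 75.
DWL = ½ × 75 × 216 = 8100.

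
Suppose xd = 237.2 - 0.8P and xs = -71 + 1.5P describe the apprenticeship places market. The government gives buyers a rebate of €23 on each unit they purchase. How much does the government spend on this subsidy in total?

Pre-subsidy: 237.2 - 0.8P = -71 + 1.5P gives P* = 134, x* = 130.
With the rebate, buyers effectively pay Pb = Ps − 23, where Ps is the price sellers receive.
Demand in terms of Ps becomes xd = 237.2 − 0.8(Ps − 23) = 255.6 - 0.8Ps. Setting this equal to supply: 255.6 - 0.8Ps = -71 + 1.5Ps, so Ps = 142.
Buyers pay Pb = 142 − 23 = 119; x' = -71 + 1.5·142 = 142.
Government outlay = subsidy × quantity = 23 × 142 = 3266.

Government cost = €3266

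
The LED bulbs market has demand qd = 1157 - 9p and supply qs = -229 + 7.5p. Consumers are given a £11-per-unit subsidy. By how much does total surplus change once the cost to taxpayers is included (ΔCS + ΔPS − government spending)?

Net change in total surplus = -£247.5

Pre-subsidy: 1157 - 9p = -229 + 7.5p gives p* = 84, q* = 401.
With the rebate, buyers effectively pay pb = ps − 11, where ps is the price sellers receive.
Demand in terms of ps becomes qd = 1157 − 9(ps − 11) = 1256 - 9ps. Setting this equal to supply: 1256 - 9ps = -229 + 7.5ps, so ps = 90.
Buyers pay pb = 90 − 11 = 79; q' = -229 + 7.5·90 = 446.
ΔCS = ½(401 + 446)(84 − 79) = 2117.5; ΔPS = ½(401 + 446)(90 − 84) = 2541.
Government spending = 11 × 446 = 4906.
Net change = 2117.5 + 2541 − 4906 = -247.5. The loss equals the DWL triangle ½·11·45.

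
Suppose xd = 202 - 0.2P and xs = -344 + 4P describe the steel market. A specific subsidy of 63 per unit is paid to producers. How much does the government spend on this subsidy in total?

Government cost = 11844

Pre-subsidy: 202 - 0.2P = -344 + 4P gives P* = 130, x* = 176.
With the subsidy, sellers receive Ps = Pb + 63 for each unit, where Pb is the price buyers pay.
Supply in terms of Pb becomes xs = -344 + 4(Pb + 63) = -92 + 4Pb. Setting this equal to demand: 202 - 0.2Pb = -92 + 4Pb, so Pb = 70.
Sellers receive Ps = 70 + 63 = 133; x' = 202 − 0.2·70 = 188.
Government outlay = subsidy × quantity = 63 × 188 = 11844.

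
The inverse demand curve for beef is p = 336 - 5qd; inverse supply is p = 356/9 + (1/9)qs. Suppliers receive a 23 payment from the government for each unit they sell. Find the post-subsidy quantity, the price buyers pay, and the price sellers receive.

Pre-subsidy: 336 - 5q = 356/9 + (1/9)q gives q* = 58 and p* = 46.
With the subsidy, sellers receive ps = pb + 23 for each unit, where pb is the price buyers pay.
On the curves, pb = 336 - 5q and ps = 356/9 + (1/9)q; the wedge ps − pb = 23 gives 356/9 + (1/9)q − (336 - 5q) = 23, so q' = 62.5.
Then pb = 336 − 5·62.5 = 23.5 and ps = 356/9 + (1/9)·62.5 = 46.5.

q' = 62.5; buyers pay 23.5; sellers receive 46.5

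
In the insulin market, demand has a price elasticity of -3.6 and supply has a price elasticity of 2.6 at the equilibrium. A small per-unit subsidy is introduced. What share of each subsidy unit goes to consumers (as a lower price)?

Consumer share = 13/31

For a small subsidy around the equilibrium, the benefit split depends on the relative slopes, which at a point are proportional to the elasticities.
Buyer share = εs/(εs + |εd|) = 2.6/(2.6 + 3.6) = 13/31; seller share = |εd|/(εs + |εd|) = 18/31.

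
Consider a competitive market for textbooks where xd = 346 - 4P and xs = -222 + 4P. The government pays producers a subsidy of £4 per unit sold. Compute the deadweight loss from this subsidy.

Deadweight loss = £16

Pre-subsidy: 346 - 4P = -222 + 4P gives P* = 71, x* = 62.
With the subsidy, sellers receive Ps = Pb + 4 for each unit, where Pb is the price buyers pay.
Supply in terms of Pb becomes xs = -222 + 4(Pb + 4) = -206 + 4Pb. Setting this equal to demand: 346 - 4Pb = -206 + 4Pb, so Pb = 69.
Sellers receive Ps = 69 + 4 = 73; x' = 346 − 4·69 = 70.
The subsidy expands output by 70 − 62 = 8 past the efficient level; on those units the gap between marginal cost and willingness to pay runs from 0 up to 4.
DWL = ½ × 4 × 8 = 16.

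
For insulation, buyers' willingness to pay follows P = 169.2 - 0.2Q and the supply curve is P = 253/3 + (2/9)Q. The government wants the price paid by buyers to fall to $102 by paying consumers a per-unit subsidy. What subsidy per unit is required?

At a buyer price of 102, quantity demanded is 846 − 5·102 = 336.
Sellers supply 336 only when they receive Ps = 253/3 + (2/9)·336 = 159.
s = Ps − Pb = 159 − 102 = 57.

Required subsidy s = $57 per unit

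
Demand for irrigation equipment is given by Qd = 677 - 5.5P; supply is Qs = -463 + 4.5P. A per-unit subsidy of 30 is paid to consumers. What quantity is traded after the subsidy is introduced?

Q' = 124.25

Pre-subsidy: 677 - 5.5P = -463 + 4.5P gives P* = 114, Q* = 50.
With the rebate, buyers effectively pay Pb = Ps − 30, where Ps is the price sellers receive.
Demand in terms of Ps becomes Qd = 677 − 5.5(Ps − 30) = 842 - 5.5Ps. Setting this equal to supply: 842 - 5.5Ps = -463 + 4.5Ps, so Ps = 130.5.
Buyers pay Pb = 130.5 − 30 = 100.5; Q' = -463 + 4.5·130.5 = 124.25.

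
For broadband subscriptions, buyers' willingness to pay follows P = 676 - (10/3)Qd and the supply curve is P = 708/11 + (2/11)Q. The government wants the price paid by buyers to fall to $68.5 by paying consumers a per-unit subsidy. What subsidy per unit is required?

At a buyer price of 68.5, quantity demanded is 202.8 − 0.3·68.5 = 182.25.
Sellers supply 182.25 only when they receive Ps = 708/11 + (2/11)·182.25 = 97.5.
s = Ps − Pb = 97.5 − 68.5 = 29.

Required subsidy s = $29 per unit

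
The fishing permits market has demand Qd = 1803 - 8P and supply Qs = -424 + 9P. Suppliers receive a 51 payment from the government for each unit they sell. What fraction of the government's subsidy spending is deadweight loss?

Pre-subsidy: 1803 - 8P = -424 + 9P gives P* = 131, Q* = 755.
With the subsidy, sellers receive Ps = Pb + 51 for each unit, where Pb is the price buyers pay.
Supply in terms of Pb becomes Qs = -424 + 9(Pb + 51) = 35 + 9Pb. Setting this equal to demand: 1803 - 8Pb = 35 + 9Pb, so Pb = 104.
Sellers receive Ps = 104 + 51 = 155; Q' = 1803 − 8·104 = 971.
ΔCS = ½(755 + 971)(131 − 104) = 23301; ΔPS = ½(755 + 971)(155 − 131) = 20712.
Government spending = 51 × 971 = 49521.
DWL = ½ × 51 × (971 − 755) = 5508; fraction = 5508 / 49521 = 108/971.

DWL / government spending = 108/971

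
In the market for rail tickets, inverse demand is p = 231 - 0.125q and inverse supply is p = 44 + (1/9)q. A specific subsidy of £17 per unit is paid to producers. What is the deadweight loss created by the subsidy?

Pre-subsidy: 231 - 0.125q = 44 + (1/9)q gives q* = 792 and p* = 132.
With the subsidy, sellers receive ps = pb + 17 for each unit, where pb is the price buyers pay.
On the curves, pb = 231 - 0.125q and ps = 44 + (1/9)q; the wedge ps − pb = 17 gives 44 + (1/9)q − (231 - 0.125q) = 17, so q' = 864.
Then pb = 231 − 0.125·864 = 123 and ps = 44 + (1/9)·864 = 140.
The subsidy expands output by 864 − 792 = 72 past the efficient level; on those units the gap between marginal cost and willingness to pay runs from 0 up to 17.
DWL = ½ × 17 × 72 = 612.

Deadweight loss = £612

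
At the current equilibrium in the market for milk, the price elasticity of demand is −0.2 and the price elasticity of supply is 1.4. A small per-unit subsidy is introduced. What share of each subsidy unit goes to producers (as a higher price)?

Producer share = 0.125

For a small subsidy around the equilibrium, the benefit split depends on the relative slopes, which at a point are proportional to the elasticities.
Buyer share = εs/(εs + |εd|) = 1.4/(1.4 + 0.2) = 0.875; seller share = |εd|/(εs + |εd|) = 0.125.
So producers capture 0.125 of the subsidy.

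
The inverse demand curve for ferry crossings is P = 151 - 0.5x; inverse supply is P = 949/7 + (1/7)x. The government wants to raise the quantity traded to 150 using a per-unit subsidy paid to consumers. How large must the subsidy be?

At x = 150, from the demand curve buyers pay Pb = 151 − 0.5·150 = 76; from the supply curve sellers need Ps = 949/7 + (1/7)·150 = 157.
The subsidy must fill the gap: s = Ps − Pb = 157 − 76 = 81.

Required subsidy s = 81 per unit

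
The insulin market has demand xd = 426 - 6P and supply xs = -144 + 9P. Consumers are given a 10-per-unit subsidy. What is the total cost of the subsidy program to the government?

Government cost = 2340

Pre-subsidy: 426 - 6P = -144 + 9P gives P* = 38, x* = 198.
With the rebate, buyers effectively pay Pb = Ps − 10, where Ps is the price sellers receive.
Demand in terms of Ps becomes xd = 426 − 6(Ps − 10) = 486 - 6Ps. Setting this equal to supply: 486 - 6Ps = -144 + 9Ps, so Ps = 42.
Buyers pay Pb = 42 − 10 = 32; x' = -144 + 9·42 = 234.
Government outlay = subsidy × quantity = 10 × 234 = 2340.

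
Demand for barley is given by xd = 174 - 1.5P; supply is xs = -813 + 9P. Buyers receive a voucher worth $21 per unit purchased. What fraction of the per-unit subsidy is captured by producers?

Pre-subsidy: 174 - 1.5P = -813 + 9P gives P* = 94, x* = 33.
With the rebate, buyers effectively pay Pb = Ps − 21, where Ps is the price sellers receive.
Demand in terms of Ps becomes xd = 174 − 1.5(Ps − 21) = 205.5 - 1.5Ps. Setting this equal to supply: 205.5 - 1.5Ps = -813 + 9Ps, so Ps = 97.
Buyers pay Pb = 97 − 21 = 76; x' = -813 + 9·97 = 60.
Buyers' price falls by P* − Pb = 94 − 76 = 18; sellers' price rises by Ps − P* = 97 − 94 = 3.
So producers capture 3/21 = 1/7 of each unit of subsidy.

Producer share = 1/7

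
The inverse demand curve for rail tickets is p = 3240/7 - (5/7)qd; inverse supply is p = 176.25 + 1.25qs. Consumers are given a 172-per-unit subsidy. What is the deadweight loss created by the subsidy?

Pre-subsidy: 3240/7 - (5/7)q = 176.25 + 1.25q gives q* = 1605/11 and p* = 3945/11.
With the rebate, buyers effectively pay pb = ps − 172, where ps is the price sellers receive.
On the curves, pb = 3240/7 - (5/7)q and ps = 176.25 + 1.25q; the wedge ps − pb = 172 gives 176.25 + 1.25q − (3240/7 - (5/7)q) = 172, so q' = 12841/55.
Then pb = 3240/7 − (5/7)·(12841/55) = 3257/11 and ps = 176.25 + 1.25·(12841/55) = 5149/11.
The subsidy expands output by 12841/55 − 1605/11 = 4816/55 past the efficient level; on those units the gap between marginal cost and willingness to pay runs from 0 up to 172.
DWL = ½ × 172 × 4816/55 = 414176/55.

Deadweight loss = 414176/55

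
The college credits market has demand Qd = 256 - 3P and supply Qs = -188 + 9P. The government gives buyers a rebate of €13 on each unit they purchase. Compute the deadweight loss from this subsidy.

Deadweight loss = €190.125

Pre-subsidy: 256 - 3P = -188 + 9P gives P* = 37, Q* = 145.
With the rebate, buyers effectively pay Pb = Ps − 13, where Ps is the price sellers receive.
Demand in terms of Ps becomes Qd = 256 − 3(Ps − 13) = 295 - 3Ps. Setting this equal to supply: 295 - 3Ps = -188 + 9Ps, so Ps = 40.25.
Buyers pay Pb = 40.25 − 13 = 27.25; Q' = -188 + 9·40.25 = 174.25.
The subsidy expands output by 174.25 − 145 = 29.25 past the efficient level; on those units the gap between marginal cost and willingness to pay runs from 0 up to 13.
DWL = ½ × 13 × 29.25 = 190.125.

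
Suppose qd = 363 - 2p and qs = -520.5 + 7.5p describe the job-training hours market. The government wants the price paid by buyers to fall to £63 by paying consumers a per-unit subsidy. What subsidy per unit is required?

Required subsidy s = £38 per unit

At a buyer price of 63, quantity demanded is 363 − 2·63 = 237.
Sellers supply 237 only when they receive ps with -520.5 + 7.5·ps = 237, i.e. ps = 101.
s = ps − pb = 101 − 63 = 38.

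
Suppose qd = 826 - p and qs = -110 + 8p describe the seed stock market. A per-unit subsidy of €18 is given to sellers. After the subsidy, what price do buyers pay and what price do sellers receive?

Pre-subsidy: 826 - p = -110 + 8p gives p* = 104, q* = 722.
With the subsidy, sellers receive ps = pb + 18 for each unit, where pb is the price buyers pay.
Supply in terms of pb becomes qs = -110 + 8(pb + 18) = 34 + 8pb. Setting this equal to demand: 826 - pb = 34 + 8pb, so pb = 88.
Sellers receive ps = 88 + 18 = 106; q' = 826 − 1·88 = 738.

Buyers pay €88; sellers receive €106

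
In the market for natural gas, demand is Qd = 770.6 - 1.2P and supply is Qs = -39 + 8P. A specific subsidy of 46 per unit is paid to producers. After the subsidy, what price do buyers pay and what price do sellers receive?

Buyers pay 48; sellers receive 94

Pre-subsidy: 770.6 - 1.2P = -39 + 8P gives P* = 88, Q* = 665.
With the subsidy, sellers receive Ps = Pb + 46 for each unit, where Pb is the price buyers pay.
Supply in terms of Pb becomes Qs = -39 + 8(Pb + 46) = 329 + 8Pb. Setting this equal to demand: 770.6 - 1.2Pb = 329 + 8Pb, so Pb = 48.
Sellers receive Ps = 48 + 46 = 94; Q' = 770.6 − 1.2·48 = 713.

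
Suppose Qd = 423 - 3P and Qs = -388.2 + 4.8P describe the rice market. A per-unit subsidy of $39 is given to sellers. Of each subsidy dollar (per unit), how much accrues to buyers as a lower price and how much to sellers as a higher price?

Buyers gain $24 per unit; sellers gain $15 per unit

Pre-subsidy: 423 - 3P = -388.2 + 4.8P gives P* = 104, Q* = 111.
With the subsidy, sellers receive Ps = Pb + 39 for each unit, where Pb is the price buyers pay.
Supply in terms of Pb becomes Qs = -388.2 + 4.8(Pb + 39) = -201 + 4.8Pb. Setting this equal to demand: 423 - 3Pb = -201 + 4.8Pb, so Pb = 80.
Sellers receive Ps = 80 + 39 = 119; Q' = 423 − 3·80 = 183.
Buyers' price falls by P* − Pb = 104 − 80 = 24; sellers' price rises by Ps − P* = 119 − 104 = 15.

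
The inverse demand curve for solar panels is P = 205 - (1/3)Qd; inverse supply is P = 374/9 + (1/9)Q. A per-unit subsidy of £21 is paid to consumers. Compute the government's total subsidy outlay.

Pre-subsidy: 205 - (1/3)Q = 374/9 + (1/9)Q gives Q* = 367.75 and P* = 989/12.
With the rebate, buyers effectively pay Pb = Ps − 21, where Ps is the price sellers receive.
On the curves, Pb = 205 - (1/3)Q and Ps = 374/9 + (1/9)Q; the wedge Ps − Pb = 21 gives 374/9 + (1/9)Q − (205 - (1/3)Q) = 21, so Q' = 415.
Then Pb = 205 − (1/3)·415 = 200/3 and Ps = 374/9 + (1/9)·415 = 263/3.
Government outlay = subsidy × quantity = 21 × 415 = 8715.

Government cost = £8715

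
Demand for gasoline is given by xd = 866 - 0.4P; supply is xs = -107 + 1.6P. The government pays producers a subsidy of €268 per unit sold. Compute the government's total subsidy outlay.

Government cost = €202918.88

Pre-subsidy: 866 - 0.4P = -107 + 1.6P gives P* = 486.5, x* = 671.4.
With the subsidy, sellers receive Ps = Pb + 268 for each unit, where Pb is the price buyers pay.
Supply in terms of Pb becomes xs = -107 + 1.6(Pb + 268) = 321.8 + 1.6Pb. Setting this equal to demand: 866 - 0.4Pb = 321.8 + 1.6Pb, so Pb = 272.1.
Sellers receive Ps = 272.1 + 268 = 540.1; x' = 866 − 0.4·272.1 = 757.16.
Government outlay = subsidy × quantity = 268 × 757.16 = 202918.88.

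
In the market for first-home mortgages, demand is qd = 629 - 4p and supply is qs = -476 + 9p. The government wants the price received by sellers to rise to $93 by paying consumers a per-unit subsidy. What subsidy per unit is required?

At a seller price of 93, quantity supplied is -476 + 9·93 = 361.
Buyers absorb 361 only when they pay pb with 629 − 4·pb = 361, i.e. pb = 67.
s = ps − pb = 93 − 67 = 26.

Required subsidy s = $26 per unit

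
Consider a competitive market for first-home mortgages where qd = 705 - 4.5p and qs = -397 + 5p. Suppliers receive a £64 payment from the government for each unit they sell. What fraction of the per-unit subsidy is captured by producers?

Producer share = 9/19

Pre-subsidy: 705 - 4.5p = -397 + 5p gives p* = 116, q* = 183.
With the subsidy, sellers receive ps = pb + 64 for each unit, where pb is the price buyers pay.
Supply in terms of pb becomes qs = -397 + 5(pb + 64) = -77 + 5pb. Setting this equal to demand: 705 - 4.5pb = -77 + 5pb, so pb = 1564/19.
Sellers receive ps = 1564/19 + 64 = 2780/19; q' = 705 − 4.5·(1564/19) = 6357/19.
Buyers' price falls by p* − pb = 116 − 1564/19 = 640/19; sellers' price rises by ps − p* = 2780/19 − 116 = 576/19.
So producers capture (576/19)/64 = 9/19 of each unit of subsidy.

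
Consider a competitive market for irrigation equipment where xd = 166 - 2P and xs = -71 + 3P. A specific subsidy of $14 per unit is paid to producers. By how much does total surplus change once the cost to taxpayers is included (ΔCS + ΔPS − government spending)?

Pre-subsidy: 166 - 2P = -71 + 3P gives P* = 47.4, x* = 71.2.
With the subsidy, sellers receive Ps = Pb + 14 for each unit, where Pb is the price buyers pay.
Supply in terms of Pb becomes xs = -71 + 3(Pb + 14) = -29 + 3Pb. Setting this equal to demand: 166 - 2Pb = -29 + 3Pb, so Pb = 39.
Sellers receive Ps = 39 + 14 = 53; x' = 166 − 2·39 = 88.
ΔCS = ½(71.2 + 88)(47.4 − 39) = 668.64; ΔPS = ½(71.2 + 88)(53 − 47.4) = 445.76.
Government spending = 14 × 88 = 1232.
Net change = 668.64 + 445.76 − 1232 = -117.6. The loss equals the DWL triangle ½·14·16.8.

Net change in total surplus = -$117.6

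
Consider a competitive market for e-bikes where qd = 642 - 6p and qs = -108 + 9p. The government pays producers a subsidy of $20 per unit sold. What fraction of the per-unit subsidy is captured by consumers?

Pre-subsidy: 642 - 6p = -108 + 9p gives p* = 50, q* = 342.
With the subsidy, sellers receive ps = pb + 20 for each unit, where pb is the price buyers pay.
Supply in terms of pb becomes qs = -108 + 9(pb + 20) = 72 + 9pb. Setting this equal to demand: 642 - 6pb = 72 + 9pb, so pb = 38.
Sellers receive ps = 38 + 20 = 58; q' = 642 − 6·38 = 414.
Buyers' price falls by p* − pb = 50 − 38 = 12; sellers' price rises by ps − p* = 58 − 50 = 8.
So consumers capture 12/20 = 0.6 of each unit of subsidy.

Consumer share = 0.6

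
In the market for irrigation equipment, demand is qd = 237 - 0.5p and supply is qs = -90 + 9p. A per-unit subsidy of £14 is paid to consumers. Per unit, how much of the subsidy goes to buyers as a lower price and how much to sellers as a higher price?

Buyers gain 252/19 per unit; sellers gain 14/19 per unit

Pre-subsidy: 237 - 0.5p = -90 + 9p gives p* = 654/19, q* = 4176/19.
With the rebate, buyers effectively pay pb = ps − 14, where ps is the price sellers receive.
Demand in terms of ps becomes qd = 237 − 0.5(ps − 14) = 244 - 0.5ps. Setting this equal to supply: 244 - 0.5ps = -90 + 9ps, so ps = 668/19.
Buyers pay pb = 668/19 − 14 = 402/19; q' = -90 + 9·(668/19) = 4302/19.
Buyers' price falls by p* − pb = 654/19 − 402/19 = 252/19; sellers' price rises by ps − p* = 668/19 − 654/19 = 14/19.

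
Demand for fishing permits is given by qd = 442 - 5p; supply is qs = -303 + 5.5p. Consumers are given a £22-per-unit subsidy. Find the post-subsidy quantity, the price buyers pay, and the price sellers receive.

Pre-subsidy: 442 - 5p = -303 + 5.5p gives p* = 1490/21, q* = 1832/21.
With the rebate, buyers effectively pay pb = ps − 22, where ps is the price sellers receive.
Demand in terms of ps becomes qd = 442 − 5(ps − 22) = 552 - 5ps. Setting this equal to supply: 552 - 5ps = -303 + 5.5ps, so ps = 570/7.
Buyers pay pb = 570/7 − 22 = 416/7; q' = -303 + 5.5·(570/7) = 1014/7.

q' = 1014/7; buyers pay 416/7; sellers receive 570/7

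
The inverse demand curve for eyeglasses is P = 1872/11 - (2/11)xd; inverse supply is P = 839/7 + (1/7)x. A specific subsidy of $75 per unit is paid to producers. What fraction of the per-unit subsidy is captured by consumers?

Consumer share = 0.56

Pre-subsidy: 1872/11 - (2/11)x = 839/7 + (1/7)x gives x* = 155 and P* = 142.
With the subsidy, sellers receive Ps = Pb + 75 for each unit, where Pb is the price buyers pay.
On the curves, Pb = 1872/11 - (2/11)x and Ps = 839/7 + (1/7)x; the wedge Ps − Pb = 75 gives 839/7 + (1/7)x − (1872/11 - (2/11)x) = 75, so x' = 386.
Then Pb = 1872/11 − (2/11)·386 = 100 and Ps = 839/7 + (1/7)·386 = 175.
Buyers' price falls by P* − Pb = 142 − 100 = 42; sellers' price rises by Ps − P* = 175 − 142 = 33.
So consumers capture 42/75 = 0.56 of each unit of subsidy.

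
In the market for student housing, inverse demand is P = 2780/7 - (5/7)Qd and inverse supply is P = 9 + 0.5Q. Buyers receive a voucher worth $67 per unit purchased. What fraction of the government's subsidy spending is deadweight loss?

DWL / government spending = 469/6372

Pre-subsidy: 2780/7 - (5/7)Q = 9 + 0.5Q gives Q* = 5434/17 and P* = 2870/17.
With the rebate, buyers effectively pay Pb = Ps − 67, where Ps is the price sellers receive.
On the curves, Pb = 2780/7 - (5/7)Q and Ps = 9 + 0.5Q; the wedge Ps − Pb = 67 gives 9 + 0.5Q − (2780/7 - (5/7)Q) = 67, so Q' = 6372/17.
Then Pb = 2780/7 − (5/7)·(6372/17) = 2200/17 and Ps = 9 + 0.5·(6372/17) = 3339/17.
ΔCS = ½(5434/17 + 6372/17)(2870/17 − 2200/17) = 3955010/289; ΔPS = ½(5434/17 + 6372/17)(3339/17 − 2870/17) = 2768507/289.
Government spending = 67 × 6372/17 = 426924/17.
DWL = ½ × 67 × (6372/17 − 5434/17) = 31423/17; fraction = (31423/17) / (426924/17) = 469/6372.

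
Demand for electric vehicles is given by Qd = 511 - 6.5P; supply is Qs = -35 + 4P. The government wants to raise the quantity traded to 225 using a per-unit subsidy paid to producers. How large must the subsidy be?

Required subsidy s = 21 per unit

At Q = 225, invert demand for the buyer price: Pb = (511 − 225)/6.5 = 44; invert supply for the seller price: Ps = (225 − (-35))/4 = 65.
The subsidy must fill the gap: s = Ps − Pb = 65 − 44 = 21.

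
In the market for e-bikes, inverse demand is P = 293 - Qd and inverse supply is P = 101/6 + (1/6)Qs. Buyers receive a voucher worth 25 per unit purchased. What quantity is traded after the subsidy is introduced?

Q' = 1807/7

Pre-subsidy: 293 - Q = 101/6 + (1/6)Q gives Q* = 1657/7 and P* = 394/7.
With the rebate, buyers effectively pay Pb = Ps − 25, where Ps is the price sellers receive.
On the curves, Pb = 293 - Q and Ps = 101/6 + (1/6)Q; the wedge Ps − Pb = 25 gives 101/6 + (1/6)Q − (293 - Q) = 25, so Q' = 1807/7.
Then Pb = 293 − 1·(1807/7) = 244/7 and Ps = 101/6 + (1/6)·(1807/7) = 419/7.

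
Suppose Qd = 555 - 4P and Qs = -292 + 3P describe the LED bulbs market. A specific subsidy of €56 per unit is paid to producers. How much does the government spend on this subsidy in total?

Pre-subsidy: 555 - 4P = -292 + 3P gives P* = 121, Q* = 71.
With the subsidy, sellers receive Ps = Pb + 56 for each unit, where Pb is the price buyers pay.
Supply in terms of Pb becomes Qs = -292 + 3(Pb + 56) = -124 + 3Pb. Setting this equal to demand: 555 - 4Pb = -124 + 3Pb, so Pb = 97.
Sellers receive Ps = 97 + 56 = 153; Q' = 555 − 4·97 = 167.
Government outlay = subsidy × quantity = 56 × 167 = 9352.

Government cost = €9352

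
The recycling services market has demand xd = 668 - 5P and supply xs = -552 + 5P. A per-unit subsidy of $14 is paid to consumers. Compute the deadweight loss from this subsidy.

Pre-subsidy: 668 - 5P = -552 + 5P gives P* = 122, x* = 58.
With the rebate, buyers effectively pay Pb = Ps − 14, where Ps is the price sellers receive.
Demand in terms of Ps becomes xd = 668 − 5(Ps − 14) = 738 - 5Ps. Setting this equal to supply: 738 - 5Ps = -552 + 5Ps, so Ps = 129.
Buyers pay Pb = 129 − 14 = 115; x' = -552 + 5·129 = 93.
The subsidy expands output by 93 − 58 = 35 past the efficient level; on those units the gap between marginal cost and willingness to pay runs from 0 up to 14.
DWL = ½ × 14 × 35 = 245.

Deadweight loss = $245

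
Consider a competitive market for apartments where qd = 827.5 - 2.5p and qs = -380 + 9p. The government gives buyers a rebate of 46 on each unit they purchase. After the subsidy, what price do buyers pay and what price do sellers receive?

Buyers pay 69; sellers receive 115

Pre-subsidy: 827.5 - 2.5p = -380 + 9p gives p* = 105, q* = 565.
With the rebate, buyers effectively pay pb = ps − 46, where ps is the price sellers receive.
Demand in terms of ps becomes qd = 827.5 − 2.5(ps − 46) = 942.5 - 2.5ps. Setting this equal to supply: 942.5 - 2.5ps = -380 + 9ps, so ps = 115.
Buyers pay pb = 115 − 46 = 69; q' = -380 + 9·115 = 655.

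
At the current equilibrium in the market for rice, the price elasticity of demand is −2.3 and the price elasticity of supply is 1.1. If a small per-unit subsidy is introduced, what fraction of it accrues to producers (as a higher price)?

Producer share = 23/34

For a small subsidy around the equilibrium, the benefit split depends on the relative slopes, which at a point are proportional to the elasticities.
Buyer share = εs/(εs + |εd|) = 1.1/(1.1 + 2.3) = 11/34; seller share = |εd|/(εs + |εd|) = 23/34.
So producers capture 23/34 of the subsidy.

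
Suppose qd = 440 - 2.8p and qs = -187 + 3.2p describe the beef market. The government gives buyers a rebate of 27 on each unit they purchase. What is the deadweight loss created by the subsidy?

Pre-subsidy: 440 - 2.8p = -187 + 3.2p gives p* = 104.5, q* = 147.4.
With the rebate, buyers effectively pay pb = ps − 27, where ps is the price sellers receive.
Demand in terms of ps becomes qd = 440 − 2.8(ps − 27) = 515.6 - 2.8ps. Setting this equal to supply: 515.6 - 2.8ps = -187 + 3.2ps, so ps = 117.1.
Buyers pay pb = 117.1 − 27 = 90.1; q' = -187 + 3.2·117.1 = 187.72.
The subsidy expands output by 187.72 − 147.4 = 40.32 past the efficient level; on those units the gap between marginal cost and willingness to pay runs from 0 up to 27.
DWL = ½ × 27 × 40.32 = 544.32.

Deadweight loss = 544.32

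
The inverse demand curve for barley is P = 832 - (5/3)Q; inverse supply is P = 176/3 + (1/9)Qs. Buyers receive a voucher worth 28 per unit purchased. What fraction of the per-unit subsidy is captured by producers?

Producer share = 0.0625

Pre-subsidy: 832 - (5/3)Q = 176/3 + (1/9)Q gives Q* = 435 and P* = 107.
With the rebate, buyers effectively pay Pb = Ps − 28, where Ps is the price sellers receive.
On the curves, Pb = 832 - (5/3)Q and Ps = 176/3 + (1/9)Q; the wedge Ps − Pb = 28 gives 176/3 + (1/9)Q − (832 - (5/3)Q) = 28, so Q' = 450.75.
Then Pb = 832 − (5/3)·450.75 = 80.75 and Ps = 176/3 + (1/9)·450.75 = 108.75.
Buyers' price falls by P* − Pb = 107 − 80.75 = 26.25; sellers' price rises by Ps − P* = 108.75 − 107 = 1.75.
So producers capture 1.75/28 = 0.0625 of each unit of subsidy.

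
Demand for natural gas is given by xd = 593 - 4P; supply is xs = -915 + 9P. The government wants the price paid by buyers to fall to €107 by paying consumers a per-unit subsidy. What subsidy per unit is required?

Required subsidy s = €13 per unit

At a buyer price of 107, quantity demanded is 593 − 4·107 = 165.
Sellers supply 165 only when they receive Ps with -915 + 9·Ps = 165, i.e. Ps = 120.
s = Ps − Pb = 120 − 107 = 13.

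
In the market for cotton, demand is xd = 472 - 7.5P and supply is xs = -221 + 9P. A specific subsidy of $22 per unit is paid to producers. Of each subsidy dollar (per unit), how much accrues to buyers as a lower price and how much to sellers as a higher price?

Pre-subsidy: 472 - 7.5P = -221 + 9P gives P* = 42, x* = 157.
With the subsidy, sellers receive Ps = Pb + 22 for each unit, where Pb is the price buyers pay.
Supply in terms of Pb becomes xs = -221 + 9(Pb + 22) = -23 + 9Pb. Setting this equal to demand: 472 - 7.5Pb = -23 + 9Pb, so Pb = 30.
Sellers receive Ps = 30 + 22 = 52; x' = 472 − 7.5·30 = 247.
Buyers' price falls by P* − Pb = 42 − 30 = 12; sellers' price rises by Ps − P* = 52 − 42 = 10.

Buyers gain $12 per unit; sellers gain $10 per unit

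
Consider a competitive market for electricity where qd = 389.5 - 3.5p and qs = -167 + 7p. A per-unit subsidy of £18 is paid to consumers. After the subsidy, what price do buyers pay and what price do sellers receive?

Pre-subsidy: 389.5 - 3.5p = -167 + 7p gives p* = 53, q* = 204.
With the rebate, buyers effectively pay pb = ps − 18, where ps is the price sellers receive.
Demand in terms of ps becomes qd = 389.5 − 3.5(ps − 18) = 452.5 - 3.5ps. Setting this equal to supply: 452.5 - 3.5ps = -167 + 7ps, so ps = 59.
Buyers pay pb = 59 − 18 = 41; q' = -167 + 7·59 = 246.

Buyers pay £41; sellers receive £59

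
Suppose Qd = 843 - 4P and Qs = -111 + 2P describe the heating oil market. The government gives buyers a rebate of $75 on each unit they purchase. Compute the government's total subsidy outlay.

Pre-subsidy: 843 - 4P = -111 + 2P gives P* = 159, Q* = 207.
With the rebate, buyers effectively pay Pb = Ps − 75, where Ps is the price sellers receive.
Demand in terms of Ps becomes Qd = 843 − 4(Ps − 75) = 1143 - 4Ps. Setting this equal to supply: 1143 - 4Ps = -111 + 2Ps, so Ps = 209.
Buyers pay Pb = 209 − 75 = 134; Q' = -111 + 2·209 = 307.
Government outlay = subsidy × quantity = 75 × 307 = 23025.

Government cost = $23025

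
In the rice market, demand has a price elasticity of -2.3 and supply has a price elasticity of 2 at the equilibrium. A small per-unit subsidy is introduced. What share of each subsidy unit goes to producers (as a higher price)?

Producer share = 23/43

For a small subsidy around the equilibrium, the benefit split depends on the relative slopes, which at a point are proportional to the elasticities.
Buyer share = εs/(εs + |εd|) = 2/(2 + 2.3) = 20/43; seller share = |εd|/(εs + |εd|) = 23/43.
So producers capture 23/43 of the subsidy.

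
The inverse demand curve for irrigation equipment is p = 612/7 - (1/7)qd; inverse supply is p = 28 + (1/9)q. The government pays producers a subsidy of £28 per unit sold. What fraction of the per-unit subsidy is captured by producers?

Producer share = 0.4375

Pre-subsidy: 612/7 - (1/7)q = 28 + (1/9)q gives q* = 234 and p* = 54.
With the subsidy, sellers receive ps = pb + 28 for each unit, where pb is the price buyers pay.
On the curves, pb = 612/7 - (1/7)q and ps = 28 + (1/9)q; the wedge ps − pb = 28 gives 28 + (1/9)q − (612/7 - (1/7)q) = 28, so q' = 344.25.
Then pb = 612/7 − (1/7)·344.25 = 38.25 and ps = 28 + (1/9)·344.25 = 66.25.
Buyers' price falls by p* − pb = 54 − 38.25 = 15.75; sellers' price rises by ps − p* = 66.25 − 54 = 12.25.
So producers capture 12.25/28 = 0.4375 of each unit of subsidy.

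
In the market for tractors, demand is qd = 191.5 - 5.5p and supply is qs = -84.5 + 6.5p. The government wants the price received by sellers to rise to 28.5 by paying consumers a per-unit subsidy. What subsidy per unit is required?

At a seller price of 28.5, quantity supplied is -84.5 + 6.5·28.5 = 100.75.
Buyers absorb 100.75 only when they pay pb with 191.5 − 5.5·pb = 100.75, i.e. pb = 16.5.
s = ps − pb = 28.5 − 16.5 = 12.

Required subsidy s = 12 per unit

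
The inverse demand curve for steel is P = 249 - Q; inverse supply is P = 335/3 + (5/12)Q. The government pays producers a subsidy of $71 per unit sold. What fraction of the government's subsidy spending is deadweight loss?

DWL / government spending = 0.1704

Pre-subsidy: 249 - Q = 335/3 + (5/12)Q gives Q* = 1648/17 and P* = 2585/17.
With the subsidy, sellers receive Ps = Pb + 71 for each unit, where Pb is the price buyers pay.
On the curves, Pb = 249 - Q and Ps = 335/3 + (5/12)Q; the wedge Ps − Pb = 71 gives 335/3 + (5/12)Q − (249 - Q) = 71, so Q' = 2500/17.
Then Pb = 249 − 1·(2500/17) = 1733/17 and Ps = 335/3 + (5/12)·(2500/17) = 2940/17.
ΔCS = ½(1648/17 + 2500/17)(2585/17 − 1733/17) = 103944/17; ΔPS = ½(1648/17 + 2500/17)(2940/17 − 2585/17) = 43310/17.
Government spending = 71 × 2500/17 = 177500/17.
DWL = ½ × 71 × (2500/17 − 1648/17) = 30246/17; fraction = (30246/17) / (177500/17) = 0.1704.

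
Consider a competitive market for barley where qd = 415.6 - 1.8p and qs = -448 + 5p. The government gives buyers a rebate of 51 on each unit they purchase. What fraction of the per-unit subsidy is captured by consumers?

Consumer share = 25/34

Pre-subsidy: 415.6 - 1.8p = -448 + 5p gives p* = 127, q* = 187.
With the rebate, buyers effectively pay pb = ps − 51, where ps is the price sellers receive.
Demand in terms of ps becomes qd = 415.6 − 1.8(ps − 51) = 507.4 - 1.8ps. Setting this equal to supply: 507.4 - 1.8ps = -448 + 5ps, so ps = 140.5.
Buyers pay pb = 140.5 − 51 = 89.5; q' = -448 + 5·140.5 = 254.5.
Buyers' price falls by p* − pb = 127 − 89.5 = 37.5; sellers' price rises by ps − p* = 140.5 − 127 = 13.5.
So consumers capture 37.5/51 = 25/34 of each unit of subsidy.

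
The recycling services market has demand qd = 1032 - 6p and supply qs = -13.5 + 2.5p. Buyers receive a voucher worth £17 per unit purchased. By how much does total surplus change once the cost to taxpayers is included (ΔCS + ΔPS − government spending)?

Pre-subsidy: 1032 - 6p = -13.5 + 2.5p gives p* = 123, q* = 294.
With the rebate, buyers effectively pay pb = ps − 17, where ps is the price sellers receive.
Demand in terms of ps becomes qd = 1032 − 6(ps − 17) = 1134 - 6ps. Setting this equal to supply: 1134 - 6ps = -13.5 + 2.5ps, so ps = 135.
Buyers pay pb = 135 − 17 = 118; q' = -13.5 + 2.5·135 = 324.
ΔCS = ½(294 + 324)(123 − 118) = 1545; ΔPS = ½(294 + 324)(135 − 123) = 3708.
Government spending = 17 × 324 = 5508.
Net change = 1545 + 3708 − 5508 = -255. The loss equals the DWL triangle ½·17·30.

Net change in total surplus = -£255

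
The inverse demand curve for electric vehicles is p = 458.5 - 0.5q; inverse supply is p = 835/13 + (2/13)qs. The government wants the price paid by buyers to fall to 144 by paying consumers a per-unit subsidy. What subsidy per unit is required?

At a buyer price of 144, quantity demanded is 917 − 2·144 = 629.
Sellers supply 629 only when they receive ps = 835/13 + (2/13)·629 = 161.
s = ps − pb = 161 − 144 = 17.

Required subsidy s = 17 per unit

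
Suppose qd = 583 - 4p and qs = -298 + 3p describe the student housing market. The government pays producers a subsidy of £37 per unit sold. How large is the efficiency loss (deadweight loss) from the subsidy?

Pre-subsidy: 583 - 4p = -298 + 3p gives p* = 881/7, q* = 557/7.
With the subsidy, sellers receive ps = pb + 37 for each unit, where pb is the price buyers pay.
Supply in terms of pb becomes qs = -298 + 3(pb + 37) = -187 + 3pb. Setting this equal to demand: 583 - 4pb = -187 + 3pb, so pb = 110.
Sellers receive ps = 110 + 37 = 147; q' = 583 − 4·110 = 143.
The subsidy expands output by 143 − 557/7 = 444/7 past the efficient level; on those units the gap between marginal cost and willingness to pay runs from 0 up to 37.
DWL = ½ × 37 × 444/7 = 8214/7.

Deadweight loss = 8214/7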